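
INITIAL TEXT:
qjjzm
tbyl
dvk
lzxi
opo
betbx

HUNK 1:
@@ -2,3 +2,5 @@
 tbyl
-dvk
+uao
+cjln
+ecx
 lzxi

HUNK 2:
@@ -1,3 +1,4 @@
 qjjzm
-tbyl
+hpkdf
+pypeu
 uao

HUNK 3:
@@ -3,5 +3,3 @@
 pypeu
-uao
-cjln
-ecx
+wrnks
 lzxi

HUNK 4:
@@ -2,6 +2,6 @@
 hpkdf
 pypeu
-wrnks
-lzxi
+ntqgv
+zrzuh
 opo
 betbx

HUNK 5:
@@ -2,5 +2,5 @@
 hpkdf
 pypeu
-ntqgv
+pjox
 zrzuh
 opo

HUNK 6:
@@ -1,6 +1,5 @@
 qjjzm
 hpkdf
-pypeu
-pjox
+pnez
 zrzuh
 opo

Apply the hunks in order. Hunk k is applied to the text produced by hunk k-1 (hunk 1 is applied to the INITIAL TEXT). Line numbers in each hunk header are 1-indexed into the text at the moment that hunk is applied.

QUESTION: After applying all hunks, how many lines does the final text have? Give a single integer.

Answer: 6

Derivation:
Hunk 1: at line 2 remove [dvk] add [uao,cjln,ecx] -> 8 lines: qjjzm tbyl uao cjln ecx lzxi opo betbx
Hunk 2: at line 1 remove [tbyl] add [hpkdf,pypeu] -> 9 lines: qjjzm hpkdf pypeu uao cjln ecx lzxi opo betbx
Hunk 3: at line 3 remove [uao,cjln,ecx] add [wrnks] -> 7 lines: qjjzm hpkdf pypeu wrnks lzxi opo betbx
Hunk 4: at line 2 remove [wrnks,lzxi] add [ntqgv,zrzuh] -> 7 lines: qjjzm hpkdf pypeu ntqgv zrzuh opo betbx
Hunk 5: at line 2 remove [ntqgv] add [pjox] -> 7 lines: qjjzm hpkdf pypeu pjox zrzuh opo betbx
Hunk 6: at line 1 remove [pypeu,pjox] add [pnez] -> 6 lines: qjjzm hpkdf pnez zrzuh opo betbx
Final line count: 6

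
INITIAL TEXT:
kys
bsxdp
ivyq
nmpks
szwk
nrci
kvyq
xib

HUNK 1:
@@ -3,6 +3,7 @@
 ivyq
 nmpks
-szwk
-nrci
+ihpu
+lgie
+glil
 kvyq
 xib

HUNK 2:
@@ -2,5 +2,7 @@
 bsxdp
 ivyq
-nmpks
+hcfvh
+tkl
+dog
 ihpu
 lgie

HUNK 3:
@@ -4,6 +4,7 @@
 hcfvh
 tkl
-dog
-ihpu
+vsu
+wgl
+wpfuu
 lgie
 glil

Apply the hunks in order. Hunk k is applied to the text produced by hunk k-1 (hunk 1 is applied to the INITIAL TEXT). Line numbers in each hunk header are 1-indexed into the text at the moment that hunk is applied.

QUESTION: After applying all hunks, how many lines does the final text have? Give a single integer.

Hunk 1: at line 3 remove [szwk,nrci] add [ihpu,lgie,glil] -> 9 lines: kys bsxdp ivyq nmpks ihpu lgie glil kvyq xib
Hunk 2: at line 2 remove [nmpks] add [hcfvh,tkl,dog] -> 11 lines: kys bsxdp ivyq hcfvh tkl dog ihpu lgie glil kvyq xib
Hunk 3: at line 4 remove [dog,ihpu] add [vsu,wgl,wpfuu] -> 12 lines: kys bsxdp ivyq hcfvh tkl vsu wgl wpfuu lgie glil kvyq xib
Final line count: 12

Answer: 12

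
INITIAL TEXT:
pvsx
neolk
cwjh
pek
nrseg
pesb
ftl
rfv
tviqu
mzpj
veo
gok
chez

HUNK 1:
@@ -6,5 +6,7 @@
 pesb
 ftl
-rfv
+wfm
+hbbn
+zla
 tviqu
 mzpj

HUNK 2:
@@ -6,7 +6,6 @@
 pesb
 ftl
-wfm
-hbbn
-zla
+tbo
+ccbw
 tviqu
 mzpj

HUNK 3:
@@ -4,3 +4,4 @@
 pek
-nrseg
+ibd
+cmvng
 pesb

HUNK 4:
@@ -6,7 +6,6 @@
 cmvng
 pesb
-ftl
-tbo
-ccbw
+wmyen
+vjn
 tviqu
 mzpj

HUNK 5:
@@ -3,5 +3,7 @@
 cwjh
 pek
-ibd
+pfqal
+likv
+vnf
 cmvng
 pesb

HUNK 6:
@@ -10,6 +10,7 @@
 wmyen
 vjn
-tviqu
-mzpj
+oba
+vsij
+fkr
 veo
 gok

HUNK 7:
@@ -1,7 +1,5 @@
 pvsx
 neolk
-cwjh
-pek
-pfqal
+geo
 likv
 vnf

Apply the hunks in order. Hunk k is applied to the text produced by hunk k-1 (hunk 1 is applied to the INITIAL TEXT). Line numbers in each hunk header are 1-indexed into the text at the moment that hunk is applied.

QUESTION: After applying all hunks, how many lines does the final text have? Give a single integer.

Hunk 1: at line 6 remove [rfv] add [wfm,hbbn,zla] -> 15 lines: pvsx neolk cwjh pek nrseg pesb ftl wfm hbbn zla tviqu mzpj veo gok chez
Hunk 2: at line 6 remove [wfm,hbbn,zla] add [tbo,ccbw] -> 14 lines: pvsx neolk cwjh pek nrseg pesb ftl tbo ccbw tviqu mzpj veo gok chez
Hunk 3: at line 4 remove [nrseg] add [ibd,cmvng] -> 15 lines: pvsx neolk cwjh pek ibd cmvng pesb ftl tbo ccbw tviqu mzpj veo gok chez
Hunk 4: at line 6 remove [ftl,tbo,ccbw] add [wmyen,vjn] -> 14 lines: pvsx neolk cwjh pek ibd cmvng pesb wmyen vjn tviqu mzpj veo gok chez
Hunk 5: at line 3 remove [ibd] add [pfqal,likv,vnf] -> 16 lines: pvsx neolk cwjh pek pfqal likv vnf cmvng pesb wmyen vjn tviqu mzpj veo gok chez
Hunk 6: at line 10 remove [tviqu,mzpj] add [oba,vsij,fkr] -> 17 lines: pvsx neolk cwjh pek pfqal likv vnf cmvng pesb wmyen vjn oba vsij fkr veo gok chez
Hunk 7: at line 1 remove [cwjh,pek,pfqal] add [geo] -> 15 lines: pvsx neolk geo likv vnf cmvng pesb wmyen vjn oba vsij fkr veo gok chez
Final line count: 15

Answer: 15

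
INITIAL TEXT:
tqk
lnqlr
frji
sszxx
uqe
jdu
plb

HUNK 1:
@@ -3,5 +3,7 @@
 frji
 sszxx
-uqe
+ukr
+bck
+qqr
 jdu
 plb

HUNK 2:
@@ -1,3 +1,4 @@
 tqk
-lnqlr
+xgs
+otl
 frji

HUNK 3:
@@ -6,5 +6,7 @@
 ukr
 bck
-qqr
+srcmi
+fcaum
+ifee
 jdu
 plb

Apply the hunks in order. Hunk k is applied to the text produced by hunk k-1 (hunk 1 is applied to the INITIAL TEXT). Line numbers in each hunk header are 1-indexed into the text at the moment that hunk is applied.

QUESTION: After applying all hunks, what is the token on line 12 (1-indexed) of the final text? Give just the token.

Hunk 1: at line 3 remove [uqe] add [ukr,bck,qqr] -> 9 lines: tqk lnqlr frji sszxx ukr bck qqr jdu plb
Hunk 2: at line 1 remove [lnqlr] add [xgs,otl] -> 10 lines: tqk xgs otl frji sszxx ukr bck qqr jdu plb
Hunk 3: at line 6 remove [qqr] add [srcmi,fcaum,ifee] -> 12 lines: tqk xgs otl frji sszxx ukr bck srcmi fcaum ifee jdu plb
Final line 12: plb

Answer: plb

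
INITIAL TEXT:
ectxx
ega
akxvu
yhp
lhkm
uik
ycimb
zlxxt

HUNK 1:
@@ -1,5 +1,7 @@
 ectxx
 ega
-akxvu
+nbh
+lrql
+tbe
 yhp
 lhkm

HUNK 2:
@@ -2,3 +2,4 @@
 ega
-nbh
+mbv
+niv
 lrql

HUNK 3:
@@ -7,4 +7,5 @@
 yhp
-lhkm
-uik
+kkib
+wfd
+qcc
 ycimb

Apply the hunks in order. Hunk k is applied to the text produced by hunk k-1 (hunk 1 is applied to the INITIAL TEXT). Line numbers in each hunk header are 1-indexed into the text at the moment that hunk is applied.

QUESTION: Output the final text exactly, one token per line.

Hunk 1: at line 1 remove [akxvu] add [nbh,lrql,tbe] -> 10 lines: ectxx ega nbh lrql tbe yhp lhkm uik ycimb zlxxt
Hunk 2: at line 2 remove [nbh] add [mbv,niv] -> 11 lines: ectxx ega mbv niv lrql tbe yhp lhkm uik ycimb zlxxt
Hunk 3: at line 7 remove [lhkm,uik] add [kkib,wfd,qcc] -> 12 lines: ectxx ega mbv niv lrql tbe yhp kkib wfd qcc ycimb zlxxt

Answer: ectxx
ega
mbv
niv
lrql
tbe
yhp
kkib
wfd
qcc
ycimb
zlxxt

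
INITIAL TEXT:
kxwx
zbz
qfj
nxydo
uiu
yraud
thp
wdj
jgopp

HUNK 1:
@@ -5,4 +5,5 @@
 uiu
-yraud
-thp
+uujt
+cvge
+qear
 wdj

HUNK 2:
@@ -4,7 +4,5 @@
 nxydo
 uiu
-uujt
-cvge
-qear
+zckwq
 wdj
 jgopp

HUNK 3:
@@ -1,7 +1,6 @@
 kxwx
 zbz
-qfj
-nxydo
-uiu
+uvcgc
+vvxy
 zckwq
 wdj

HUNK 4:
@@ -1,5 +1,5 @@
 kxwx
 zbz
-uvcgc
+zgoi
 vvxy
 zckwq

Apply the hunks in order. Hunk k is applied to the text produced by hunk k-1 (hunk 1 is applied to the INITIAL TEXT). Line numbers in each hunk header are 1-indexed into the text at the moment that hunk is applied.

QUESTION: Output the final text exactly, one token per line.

Hunk 1: at line 5 remove [yraud,thp] add [uujt,cvge,qear] -> 10 lines: kxwx zbz qfj nxydo uiu uujt cvge qear wdj jgopp
Hunk 2: at line 4 remove [uujt,cvge,qear] add [zckwq] -> 8 lines: kxwx zbz qfj nxydo uiu zckwq wdj jgopp
Hunk 3: at line 1 remove [qfj,nxydo,uiu] add [uvcgc,vvxy] -> 7 lines: kxwx zbz uvcgc vvxy zckwq wdj jgopp
Hunk 4: at line 1 remove [uvcgc] add [zgoi] -> 7 lines: kxwx zbz zgoi vvxy zckwq wdj jgopp

Answer: kxwx
zbz
zgoi
vvxy
zckwq
wdj
jgopp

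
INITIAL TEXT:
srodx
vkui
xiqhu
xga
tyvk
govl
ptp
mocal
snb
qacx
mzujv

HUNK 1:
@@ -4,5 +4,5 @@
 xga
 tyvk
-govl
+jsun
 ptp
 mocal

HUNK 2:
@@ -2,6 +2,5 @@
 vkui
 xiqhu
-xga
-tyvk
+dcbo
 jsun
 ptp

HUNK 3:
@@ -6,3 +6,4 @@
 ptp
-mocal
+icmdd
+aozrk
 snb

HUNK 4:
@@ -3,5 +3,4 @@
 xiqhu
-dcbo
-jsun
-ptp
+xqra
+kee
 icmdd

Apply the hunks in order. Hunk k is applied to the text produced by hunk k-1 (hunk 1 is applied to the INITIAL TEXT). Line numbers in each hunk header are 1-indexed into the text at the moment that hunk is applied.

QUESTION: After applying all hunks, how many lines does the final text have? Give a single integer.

Hunk 1: at line 4 remove [govl] add [jsun] -> 11 lines: srodx vkui xiqhu xga tyvk jsun ptp mocal snb qacx mzujv
Hunk 2: at line 2 remove [xga,tyvk] add [dcbo] -> 10 lines: srodx vkui xiqhu dcbo jsun ptp mocal snb qacx mzujv
Hunk 3: at line 6 remove [mocal] add [icmdd,aozrk] -> 11 lines: srodx vkui xiqhu dcbo jsun ptp icmdd aozrk snb qacx mzujv
Hunk 4: at line 3 remove [dcbo,jsun,ptp] add [xqra,kee] -> 10 lines: srodx vkui xiqhu xqra kee icmdd aozrk snb qacx mzujv
Final line count: 10

Answer: 10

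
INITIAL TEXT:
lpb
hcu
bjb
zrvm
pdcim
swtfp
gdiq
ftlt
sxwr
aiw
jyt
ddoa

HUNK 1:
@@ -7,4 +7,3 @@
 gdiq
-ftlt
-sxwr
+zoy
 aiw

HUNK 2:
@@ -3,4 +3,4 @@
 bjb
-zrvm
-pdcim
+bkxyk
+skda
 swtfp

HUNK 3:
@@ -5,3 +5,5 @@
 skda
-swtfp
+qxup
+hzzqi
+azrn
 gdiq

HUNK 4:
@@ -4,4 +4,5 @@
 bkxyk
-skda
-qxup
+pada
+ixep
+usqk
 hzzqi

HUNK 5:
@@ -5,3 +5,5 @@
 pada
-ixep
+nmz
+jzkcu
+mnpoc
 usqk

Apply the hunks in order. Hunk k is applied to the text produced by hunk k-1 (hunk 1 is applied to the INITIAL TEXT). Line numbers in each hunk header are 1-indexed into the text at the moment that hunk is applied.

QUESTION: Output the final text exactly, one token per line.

Answer: lpb
hcu
bjb
bkxyk
pada
nmz
jzkcu
mnpoc
usqk
hzzqi
azrn
gdiq
zoy
aiw
jyt
ddoa

Derivation:
Hunk 1: at line 7 remove [ftlt,sxwr] add [zoy] -> 11 lines: lpb hcu bjb zrvm pdcim swtfp gdiq zoy aiw jyt ddoa
Hunk 2: at line 3 remove [zrvm,pdcim] add [bkxyk,skda] -> 11 lines: lpb hcu bjb bkxyk skda swtfp gdiq zoy aiw jyt ddoa
Hunk 3: at line 5 remove [swtfp] add [qxup,hzzqi,azrn] -> 13 lines: lpb hcu bjb bkxyk skda qxup hzzqi azrn gdiq zoy aiw jyt ddoa
Hunk 4: at line 4 remove [skda,qxup] add [pada,ixep,usqk] -> 14 lines: lpb hcu bjb bkxyk pada ixep usqk hzzqi azrn gdiq zoy aiw jyt ddoa
Hunk 5: at line 5 remove [ixep] add [nmz,jzkcu,mnpoc] -> 16 lines: lpb hcu bjb bkxyk pada nmz jzkcu mnpoc usqk hzzqi azrn gdiq zoy aiw jyt ddoa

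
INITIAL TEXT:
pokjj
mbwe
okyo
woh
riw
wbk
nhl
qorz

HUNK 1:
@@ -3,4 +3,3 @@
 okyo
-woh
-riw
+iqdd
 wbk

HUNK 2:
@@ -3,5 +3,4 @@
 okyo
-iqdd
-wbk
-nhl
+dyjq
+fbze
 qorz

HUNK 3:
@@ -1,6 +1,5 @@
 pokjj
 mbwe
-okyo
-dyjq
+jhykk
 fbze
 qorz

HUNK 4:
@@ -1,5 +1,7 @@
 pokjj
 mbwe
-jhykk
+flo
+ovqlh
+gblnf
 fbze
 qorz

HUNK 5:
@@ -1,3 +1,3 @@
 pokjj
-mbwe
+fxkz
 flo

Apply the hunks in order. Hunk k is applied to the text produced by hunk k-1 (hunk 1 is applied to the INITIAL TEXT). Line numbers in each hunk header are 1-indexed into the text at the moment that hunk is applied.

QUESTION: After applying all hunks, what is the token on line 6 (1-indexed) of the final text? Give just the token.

Answer: fbze

Derivation:
Hunk 1: at line 3 remove [woh,riw] add [iqdd] -> 7 lines: pokjj mbwe okyo iqdd wbk nhl qorz
Hunk 2: at line 3 remove [iqdd,wbk,nhl] add [dyjq,fbze] -> 6 lines: pokjj mbwe okyo dyjq fbze qorz
Hunk 3: at line 1 remove [okyo,dyjq] add [jhykk] -> 5 lines: pokjj mbwe jhykk fbze qorz
Hunk 4: at line 1 remove [jhykk] add [flo,ovqlh,gblnf] -> 7 lines: pokjj mbwe flo ovqlh gblnf fbze qorz
Hunk 5: at line 1 remove [mbwe] add [fxkz] -> 7 lines: pokjj fxkz flo ovqlh gblnf fbze qorz
Final line 6: fbze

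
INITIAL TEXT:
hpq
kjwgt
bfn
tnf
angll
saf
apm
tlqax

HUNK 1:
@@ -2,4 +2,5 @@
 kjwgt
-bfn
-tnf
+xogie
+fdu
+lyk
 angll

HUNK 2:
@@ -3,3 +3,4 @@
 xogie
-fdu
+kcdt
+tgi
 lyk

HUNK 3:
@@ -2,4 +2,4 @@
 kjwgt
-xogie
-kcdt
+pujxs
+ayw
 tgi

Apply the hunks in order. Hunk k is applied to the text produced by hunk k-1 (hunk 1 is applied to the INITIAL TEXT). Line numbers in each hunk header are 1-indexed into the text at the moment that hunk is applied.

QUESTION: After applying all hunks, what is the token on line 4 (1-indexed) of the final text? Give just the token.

Hunk 1: at line 2 remove [bfn,tnf] add [xogie,fdu,lyk] -> 9 lines: hpq kjwgt xogie fdu lyk angll saf apm tlqax
Hunk 2: at line 3 remove [fdu] add [kcdt,tgi] -> 10 lines: hpq kjwgt xogie kcdt tgi lyk angll saf apm tlqax
Hunk 3: at line 2 remove [xogie,kcdt] add [pujxs,ayw] -> 10 lines: hpq kjwgt pujxs ayw tgi lyk angll saf apm tlqax
Final line 4: ayw

Answer: ayw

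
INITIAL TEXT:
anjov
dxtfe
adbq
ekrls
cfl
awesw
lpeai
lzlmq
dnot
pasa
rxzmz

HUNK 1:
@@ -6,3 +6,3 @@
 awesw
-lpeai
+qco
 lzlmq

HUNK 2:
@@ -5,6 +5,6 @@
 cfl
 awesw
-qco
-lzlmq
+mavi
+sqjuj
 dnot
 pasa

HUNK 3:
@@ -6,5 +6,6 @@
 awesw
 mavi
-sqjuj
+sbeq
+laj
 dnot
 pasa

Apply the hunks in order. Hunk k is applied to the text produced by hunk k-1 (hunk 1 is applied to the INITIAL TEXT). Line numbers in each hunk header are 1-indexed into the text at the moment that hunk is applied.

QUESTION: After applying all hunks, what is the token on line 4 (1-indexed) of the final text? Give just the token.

Hunk 1: at line 6 remove [lpeai] add [qco] -> 11 lines: anjov dxtfe adbq ekrls cfl awesw qco lzlmq dnot pasa rxzmz
Hunk 2: at line 5 remove [qco,lzlmq] add [mavi,sqjuj] -> 11 lines: anjov dxtfe adbq ekrls cfl awesw mavi sqjuj dnot pasa rxzmz
Hunk 3: at line 6 remove [sqjuj] add [sbeq,laj] -> 12 lines: anjov dxtfe adbq ekrls cfl awesw mavi sbeq laj dnot pasa rxzmz
Final line 4: ekrls

Answer: ekrls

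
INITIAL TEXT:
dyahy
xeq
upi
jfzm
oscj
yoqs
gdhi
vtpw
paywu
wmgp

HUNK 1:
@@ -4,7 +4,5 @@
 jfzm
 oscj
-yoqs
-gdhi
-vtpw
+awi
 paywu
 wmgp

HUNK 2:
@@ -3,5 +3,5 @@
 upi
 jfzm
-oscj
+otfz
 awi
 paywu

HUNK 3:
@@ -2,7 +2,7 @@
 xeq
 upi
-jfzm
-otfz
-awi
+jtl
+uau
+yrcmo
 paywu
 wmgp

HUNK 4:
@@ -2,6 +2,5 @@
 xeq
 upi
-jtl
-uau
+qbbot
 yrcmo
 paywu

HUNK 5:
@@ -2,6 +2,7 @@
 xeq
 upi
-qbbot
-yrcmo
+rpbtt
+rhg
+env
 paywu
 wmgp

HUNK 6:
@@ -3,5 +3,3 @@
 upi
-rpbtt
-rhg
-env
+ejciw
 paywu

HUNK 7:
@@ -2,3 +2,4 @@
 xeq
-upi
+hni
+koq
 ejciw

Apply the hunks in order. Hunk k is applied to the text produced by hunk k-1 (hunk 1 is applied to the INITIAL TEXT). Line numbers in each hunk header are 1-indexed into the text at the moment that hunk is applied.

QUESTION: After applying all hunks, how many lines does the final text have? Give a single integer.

Hunk 1: at line 4 remove [yoqs,gdhi,vtpw] add [awi] -> 8 lines: dyahy xeq upi jfzm oscj awi paywu wmgp
Hunk 2: at line 3 remove [oscj] add [otfz] -> 8 lines: dyahy xeq upi jfzm otfz awi paywu wmgp
Hunk 3: at line 2 remove [jfzm,otfz,awi] add [jtl,uau,yrcmo] -> 8 lines: dyahy xeq upi jtl uau yrcmo paywu wmgp
Hunk 4: at line 2 remove [jtl,uau] add [qbbot] -> 7 lines: dyahy xeq upi qbbot yrcmo paywu wmgp
Hunk 5: at line 2 remove [qbbot,yrcmo] add [rpbtt,rhg,env] -> 8 lines: dyahy xeq upi rpbtt rhg env paywu wmgp
Hunk 6: at line 3 remove [rpbtt,rhg,env] add [ejciw] -> 6 lines: dyahy xeq upi ejciw paywu wmgp
Hunk 7: at line 2 remove [upi] add [hni,koq] -> 7 lines: dyahy xeq hni koq ejciw paywu wmgp
Final line count: 7

Answer: 7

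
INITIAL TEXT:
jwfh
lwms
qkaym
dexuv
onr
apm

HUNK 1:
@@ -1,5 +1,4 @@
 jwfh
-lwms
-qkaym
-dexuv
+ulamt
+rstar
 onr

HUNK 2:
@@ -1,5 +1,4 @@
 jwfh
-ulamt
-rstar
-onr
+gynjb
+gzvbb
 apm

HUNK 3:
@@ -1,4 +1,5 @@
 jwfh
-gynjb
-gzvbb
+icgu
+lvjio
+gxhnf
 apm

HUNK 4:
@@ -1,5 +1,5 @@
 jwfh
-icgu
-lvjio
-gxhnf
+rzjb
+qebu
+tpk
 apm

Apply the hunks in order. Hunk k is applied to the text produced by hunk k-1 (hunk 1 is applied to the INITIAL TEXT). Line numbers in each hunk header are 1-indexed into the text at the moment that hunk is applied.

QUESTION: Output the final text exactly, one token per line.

Answer: jwfh
rzjb
qebu
tpk
apm

Derivation:
Hunk 1: at line 1 remove [lwms,qkaym,dexuv] add [ulamt,rstar] -> 5 lines: jwfh ulamt rstar onr apm
Hunk 2: at line 1 remove [ulamt,rstar,onr] add [gynjb,gzvbb] -> 4 lines: jwfh gynjb gzvbb apm
Hunk 3: at line 1 remove [gynjb,gzvbb] add [icgu,lvjio,gxhnf] -> 5 lines: jwfh icgu lvjio gxhnf apm
Hunk 4: at line 1 remove [icgu,lvjio,gxhnf] add [rzjb,qebu,tpk] -> 5 lines: jwfh rzjb qebu tpk apm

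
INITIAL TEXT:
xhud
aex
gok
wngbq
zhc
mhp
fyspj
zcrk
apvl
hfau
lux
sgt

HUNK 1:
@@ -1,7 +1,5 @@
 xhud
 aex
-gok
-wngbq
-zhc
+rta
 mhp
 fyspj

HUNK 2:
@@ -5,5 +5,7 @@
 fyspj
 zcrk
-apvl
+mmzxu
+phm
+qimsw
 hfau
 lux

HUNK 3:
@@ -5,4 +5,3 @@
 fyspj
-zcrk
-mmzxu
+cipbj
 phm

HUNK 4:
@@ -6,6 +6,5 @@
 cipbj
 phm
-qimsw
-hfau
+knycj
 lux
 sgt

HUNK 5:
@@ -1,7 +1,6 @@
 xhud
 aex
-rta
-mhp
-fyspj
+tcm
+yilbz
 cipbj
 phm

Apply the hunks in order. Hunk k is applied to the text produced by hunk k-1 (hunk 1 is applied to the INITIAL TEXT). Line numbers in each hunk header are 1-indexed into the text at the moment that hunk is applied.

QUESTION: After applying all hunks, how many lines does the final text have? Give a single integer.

Hunk 1: at line 1 remove [gok,wngbq,zhc] add [rta] -> 10 lines: xhud aex rta mhp fyspj zcrk apvl hfau lux sgt
Hunk 2: at line 5 remove [apvl] add [mmzxu,phm,qimsw] -> 12 lines: xhud aex rta mhp fyspj zcrk mmzxu phm qimsw hfau lux sgt
Hunk 3: at line 5 remove [zcrk,mmzxu] add [cipbj] -> 11 lines: xhud aex rta mhp fyspj cipbj phm qimsw hfau lux sgt
Hunk 4: at line 6 remove [qimsw,hfau] add [knycj] -> 10 lines: xhud aex rta mhp fyspj cipbj phm knycj lux sgt
Hunk 5: at line 1 remove [rta,mhp,fyspj] add [tcm,yilbz] -> 9 lines: xhud aex tcm yilbz cipbj phm knycj lux sgt
Final line count: 9

Answer: 9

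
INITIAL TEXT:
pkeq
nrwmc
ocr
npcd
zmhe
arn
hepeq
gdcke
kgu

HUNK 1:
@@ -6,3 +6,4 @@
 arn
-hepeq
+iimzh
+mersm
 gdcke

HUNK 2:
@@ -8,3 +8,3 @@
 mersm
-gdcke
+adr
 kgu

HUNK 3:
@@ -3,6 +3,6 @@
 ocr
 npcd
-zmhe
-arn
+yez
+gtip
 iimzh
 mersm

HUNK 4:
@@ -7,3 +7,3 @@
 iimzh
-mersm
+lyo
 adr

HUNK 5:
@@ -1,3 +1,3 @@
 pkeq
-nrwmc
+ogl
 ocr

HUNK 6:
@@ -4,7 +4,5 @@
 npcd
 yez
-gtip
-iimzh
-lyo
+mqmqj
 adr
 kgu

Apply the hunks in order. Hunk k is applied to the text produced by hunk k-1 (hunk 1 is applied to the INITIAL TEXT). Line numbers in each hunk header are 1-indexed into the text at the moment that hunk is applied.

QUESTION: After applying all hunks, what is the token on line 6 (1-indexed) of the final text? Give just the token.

Hunk 1: at line 6 remove [hepeq] add [iimzh,mersm] -> 10 lines: pkeq nrwmc ocr npcd zmhe arn iimzh mersm gdcke kgu
Hunk 2: at line 8 remove [gdcke] add [adr] -> 10 lines: pkeq nrwmc ocr npcd zmhe arn iimzh mersm adr kgu
Hunk 3: at line 3 remove [zmhe,arn] add [yez,gtip] -> 10 lines: pkeq nrwmc ocr npcd yez gtip iimzh mersm adr kgu
Hunk 4: at line 7 remove [mersm] add [lyo] -> 10 lines: pkeq nrwmc ocr npcd yez gtip iimzh lyo adr kgu
Hunk 5: at line 1 remove [nrwmc] add [ogl] -> 10 lines: pkeq ogl ocr npcd yez gtip iimzh lyo adr kgu
Hunk 6: at line 4 remove [gtip,iimzh,lyo] add [mqmqj] -> 8 lines: pkeq ogl ocr npcd yez mqmqj adr kgu
Final line 6: mqmqj

Answer: mqmqj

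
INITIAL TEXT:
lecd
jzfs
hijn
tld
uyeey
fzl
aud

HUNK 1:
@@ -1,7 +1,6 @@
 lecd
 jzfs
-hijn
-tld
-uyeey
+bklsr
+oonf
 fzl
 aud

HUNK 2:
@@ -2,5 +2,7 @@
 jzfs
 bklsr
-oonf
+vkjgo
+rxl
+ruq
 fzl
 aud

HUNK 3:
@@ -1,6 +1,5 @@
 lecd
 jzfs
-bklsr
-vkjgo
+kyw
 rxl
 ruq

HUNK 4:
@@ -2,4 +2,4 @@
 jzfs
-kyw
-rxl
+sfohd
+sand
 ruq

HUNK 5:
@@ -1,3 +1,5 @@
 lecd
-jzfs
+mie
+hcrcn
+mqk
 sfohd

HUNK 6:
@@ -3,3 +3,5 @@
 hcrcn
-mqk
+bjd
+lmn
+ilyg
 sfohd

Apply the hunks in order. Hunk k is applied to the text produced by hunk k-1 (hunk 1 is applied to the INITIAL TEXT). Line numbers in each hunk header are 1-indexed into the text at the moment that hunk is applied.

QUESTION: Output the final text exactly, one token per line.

Hunk 1: at line 1 remove [hijn,tld,uyeey] add [bklsr,oonf] -> 6 lines: lecd jzfs bklsr oonf fzl aud
Hunk 2: at line 2 remove [oonf] add [vkjgo,rxl,ruq] -> 8 lines: lecd jzfs bklsr vkjgo rxl ruq fzl aud
Hunk 3: at line 1 remove [bklsr,vkjgo] add [kyw] -> 7 lines: lecd jzfs kyw rxl ruq fzl aud
Hunk 4: at line 2 remove [kyw,rxl] add [sfohd,sand] -> 7 lines: lecd jzfs sfohd sand ruq fzl aud
Hunk 5: at line 1 remove [jzfs] add [mie,hcrcn,mqk] -> 9 lines: lecd mie hcrcn mqk sfohd sand ruq fzl aud
Hunk 6: at line 3 remove [mqk] add [bjd,lmn,ilyg] -> 11 lines: lecd mie hcrcn bjd lmn ilyg sfohd sand ruq fzl aud

Answer: lecd
mie
hcrcn
bjd
lmn
ilyg
sfohd
sand
ruq
fzl
aud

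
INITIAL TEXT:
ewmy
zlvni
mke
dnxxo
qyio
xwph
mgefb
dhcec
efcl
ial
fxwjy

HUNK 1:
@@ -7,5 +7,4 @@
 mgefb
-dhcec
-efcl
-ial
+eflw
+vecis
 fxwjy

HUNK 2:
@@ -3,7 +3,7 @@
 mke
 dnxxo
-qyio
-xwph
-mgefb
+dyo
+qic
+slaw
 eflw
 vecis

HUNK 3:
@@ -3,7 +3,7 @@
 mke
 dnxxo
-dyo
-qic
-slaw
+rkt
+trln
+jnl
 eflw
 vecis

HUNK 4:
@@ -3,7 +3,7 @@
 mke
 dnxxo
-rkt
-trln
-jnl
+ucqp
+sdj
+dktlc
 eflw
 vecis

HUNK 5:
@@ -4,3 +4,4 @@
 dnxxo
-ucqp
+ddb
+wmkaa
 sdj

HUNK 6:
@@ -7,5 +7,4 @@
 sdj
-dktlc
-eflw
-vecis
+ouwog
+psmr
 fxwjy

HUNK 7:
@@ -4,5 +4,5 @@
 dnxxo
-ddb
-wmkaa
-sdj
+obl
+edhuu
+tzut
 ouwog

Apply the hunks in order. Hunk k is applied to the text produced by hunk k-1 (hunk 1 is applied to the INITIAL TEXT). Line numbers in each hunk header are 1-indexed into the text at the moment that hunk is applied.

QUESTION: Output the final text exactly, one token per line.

Answer: ewmy
zlvni
mke
dnxxo
obl
edhuu
tzut
ouwog
psmr
fxwjy

Derivation:
Hunk 1: at line 7 remove [dhcec,efcl,ial] add [eflw,vecis] -> 10 lines: ewmy zlvni mke dnxxo qyio xwph mgefb eflw vecis fxwjy
Hunk 2: at line 3 remove [qyio,xwph,mgefb] add [dyo,qic,slaw] -> 10 lines: ewmy zlvni mke dnxxo dyo qic slaw eflw vecis fxwjy
Hunk 3: at line 3 remove [dyo,qic,slaw] add [rkt,trln,jnl] -> 10 lines: ewmy zlvni mke dnxxo rkt trln jnl eflw vecis fxwjy
Hunk 4: at line 3 remove [rkt,trln,jnl] add [ucqp,sdj,dktlc] -> 10 lines: ewmy zlvni mke dnxxo ucqp sdj dktlc eflw vecis fxwjy
Hunk 5: at line 4 remove [ucqp] add [ddb,wmkaa] -> 11 lines: ewmy zlvni mke dnxxo ddb wmkaa sdj dktlc eflw vecis fxwjy
Hunk 6: at line 7 remove [dktlc,eflw,vecis] add [ouwog,psmr] -> 10 lines: ewmy zlvni mke dnxxo ddb wmkaa sdj ouwog psmr fxwjy
Hunk 7: at line 4 remove [ddb,wmkaa,sdj] add [obl,edhuu,tzut] -> 10 lines: ewmy zlvni mke dnxxo obl edhuu tzut ouwog psmr fxwjy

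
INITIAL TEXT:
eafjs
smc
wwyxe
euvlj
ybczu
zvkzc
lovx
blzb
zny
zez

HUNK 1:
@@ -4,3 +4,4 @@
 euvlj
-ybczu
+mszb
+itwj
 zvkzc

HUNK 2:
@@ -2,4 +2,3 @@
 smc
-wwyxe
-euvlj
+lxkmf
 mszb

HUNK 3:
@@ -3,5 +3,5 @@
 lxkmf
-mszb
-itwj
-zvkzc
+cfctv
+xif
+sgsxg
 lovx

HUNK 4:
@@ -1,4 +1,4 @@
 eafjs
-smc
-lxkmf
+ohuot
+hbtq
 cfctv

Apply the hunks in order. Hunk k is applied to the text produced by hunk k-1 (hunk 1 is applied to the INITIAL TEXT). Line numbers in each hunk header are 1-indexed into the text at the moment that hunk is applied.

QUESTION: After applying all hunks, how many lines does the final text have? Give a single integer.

Answer: 10

Derivation:
Hunk 1: at line 4 remove [ybczu] add [mszb,itwj] -> 11 lines: eafjs smc wwyxe euvlj mszb itwj zvkzc lovx blzb zny zez
Hunk 2: at line 2 remove [wwyxe,euvlj] add [lxkmf] -> 10 lines: eafjs smc lxkmf mszb itwj zvkzc lovx blzb zny zez
Hunk 3: at line 3 remove [mszb,itwj,zvkzc] add [cfctv,xif,sgsxg] -> 10 lines: eafjs smc lxkmf cfctv xif sgsxg lovx blzb zny zez
Hunk 4: at line 1 remove [smc,lxkmf] add [ohuot,hbtq] -> 10 lines: eafjs ohuot hbtq cfctv xif sgsxg lovx blzb zny zez
Final line count: 10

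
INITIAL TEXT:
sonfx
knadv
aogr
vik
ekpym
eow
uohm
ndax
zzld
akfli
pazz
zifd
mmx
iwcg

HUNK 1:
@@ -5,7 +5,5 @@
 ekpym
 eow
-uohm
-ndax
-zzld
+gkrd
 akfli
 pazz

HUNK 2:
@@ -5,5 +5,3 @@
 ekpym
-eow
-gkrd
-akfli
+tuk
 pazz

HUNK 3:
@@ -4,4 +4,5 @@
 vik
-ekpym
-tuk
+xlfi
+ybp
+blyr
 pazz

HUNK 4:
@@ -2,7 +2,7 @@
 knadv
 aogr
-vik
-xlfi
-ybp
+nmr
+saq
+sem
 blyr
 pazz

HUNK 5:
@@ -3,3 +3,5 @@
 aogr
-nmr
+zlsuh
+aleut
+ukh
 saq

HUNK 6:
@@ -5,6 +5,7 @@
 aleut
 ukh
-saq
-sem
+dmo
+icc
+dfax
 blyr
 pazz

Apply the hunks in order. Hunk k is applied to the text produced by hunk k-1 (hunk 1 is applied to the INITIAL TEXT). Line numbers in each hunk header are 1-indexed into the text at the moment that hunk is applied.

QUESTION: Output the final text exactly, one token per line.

Hunk 1: at line 5 remove [uohm,ndax,zzld] add [gkrd] -> 12 lines: sonfx knadv aogr vik ekpym eow gkrd akfli pazz zifd mmx iwcg
Hunk 2: at line 5 remove [eow,gkrd,akfli] add [tuk] -> 10 lines: sonfx knadv aogr vik ekpym tuk pazz zifd mmx iwcg
Hunk 3: at line 4 remove [ekpym,tuk] add [xlfi,ybp,blyr] -> 11 lines: sonfx knadv aogr vik xlfi ybp blyr pazz zifd mmx iwcg
Hunk 4: at line 2 remove [vik,xlfi,ybp] add [nmr,saq,sem] -> 11 lines: sonfx knadv aogr nmr saq sem blyr pazz zifd mmx iwcg
Hunk 5: at line 3 remove [nmr] add [zlsuh,aleut,ukh] -> 13 lines: sonfx knadv aogr zlsuh aleut ukh saq sem blyr pazz zifd mmx iwcg
Hunk 6: at line 5 remove [saq,sem] add [dmo,icc,dfax] -> 14 lines: sonfx knadv aogr zlsuh aleut ukh dmo icc dfax blyr pazz zifd mmx iwcg

Answer: sonfx
knadv
aogr
zlsuh
aleut
ukh
dmo
icc
dfax
blyr
pazz
zifd
mmx
iwcg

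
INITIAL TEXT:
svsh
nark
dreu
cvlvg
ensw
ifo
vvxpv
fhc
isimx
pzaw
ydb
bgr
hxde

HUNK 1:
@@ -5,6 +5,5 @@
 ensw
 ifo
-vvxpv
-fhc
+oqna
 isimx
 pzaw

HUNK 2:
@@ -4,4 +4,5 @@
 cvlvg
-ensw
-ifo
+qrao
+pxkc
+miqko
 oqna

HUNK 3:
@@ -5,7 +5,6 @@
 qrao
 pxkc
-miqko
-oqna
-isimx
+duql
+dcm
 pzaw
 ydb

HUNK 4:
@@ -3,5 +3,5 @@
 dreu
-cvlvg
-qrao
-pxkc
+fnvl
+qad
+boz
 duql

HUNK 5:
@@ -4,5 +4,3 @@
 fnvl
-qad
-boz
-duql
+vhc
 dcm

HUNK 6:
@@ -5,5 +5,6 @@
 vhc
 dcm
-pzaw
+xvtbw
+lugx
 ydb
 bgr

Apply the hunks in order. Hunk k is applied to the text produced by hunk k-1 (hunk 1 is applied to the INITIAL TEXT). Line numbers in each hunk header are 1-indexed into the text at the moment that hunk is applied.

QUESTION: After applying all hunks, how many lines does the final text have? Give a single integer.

Hunk 1: at line 5 remove [vvxpv,fhc] add [oqna] -> 12 lines: svsh nark dreu cvlvg ensw ifo oqna isimx pzaw ydb bgr hxde
Hunk 2: at line 4 remove [ensw,ifo] add [qrao,pxkc,miqko] -> 13 lines: svsh nark dreu cvlvg qrao pxkc miqko oqna isimx pzaw ydb bgr hxde
Hunk 3: at line 5 remove [miqko,oqna,isimx] add [duql,dcm] -> 12 lines: svsh nark dreu cvlvg qrao pxkc duql dcm pzaw ydb bgr hxde
Hunk 4: at line 3 remove [cvlvg,qrao,pxkc] add [fnvl,qad,boz] -> 12 lines: svsh nark dreu fnvl qad boz duql dcm pzaw ydb bgr hxde
Hunk 5: at line 4 remove [qad,boz,duql] add [vhc] -> 10 lines: svsh nark dreu fnvl vhc dcm pzaw ydb bgr hxde
Hunk 6: at line 5 remove [pzaw] add [xvtbw,lugx] -> 11 lines: svsh nark dreu fnvl vhc dcm xvtbw lugx ydb bgr hxde
Final line count: 11

Answer: 11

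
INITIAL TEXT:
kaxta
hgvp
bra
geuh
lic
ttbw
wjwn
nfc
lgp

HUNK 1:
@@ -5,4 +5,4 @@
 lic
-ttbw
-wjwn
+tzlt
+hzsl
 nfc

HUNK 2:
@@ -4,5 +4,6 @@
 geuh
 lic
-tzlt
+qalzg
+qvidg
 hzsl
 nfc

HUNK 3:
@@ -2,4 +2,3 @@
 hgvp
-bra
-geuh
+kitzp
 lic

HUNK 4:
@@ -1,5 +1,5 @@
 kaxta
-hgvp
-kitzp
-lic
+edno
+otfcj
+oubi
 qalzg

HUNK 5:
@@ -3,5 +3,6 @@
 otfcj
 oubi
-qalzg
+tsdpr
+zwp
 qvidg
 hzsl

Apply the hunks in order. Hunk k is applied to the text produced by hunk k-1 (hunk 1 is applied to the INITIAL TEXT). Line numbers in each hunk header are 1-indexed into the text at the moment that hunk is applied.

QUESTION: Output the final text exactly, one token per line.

Hunk 1: at line 5 remove [ttbw,wjwn] add [tzlt,hzsl] -> 9 lines: kaxta hgvp bra geuh lic tzlt hzsl nfc lgp
Hunk 2: at line 4 remove [tzlt] add [qalzg,qvidg] -> 10 lines: kaxta hgvp bra geuh lic qalzg qvidg hzsl nfc lgp
Hunk 3: at line 2 remove [bra,geuh] add [kitzp] -> 9 lines: kaxta hgvp kitzp lic qalzg qvidg hzsl nfc lgp
Hunk 4: at line 1 remove [hgvp,kitzp,lic] add [edno,otfcj,oubi] -> 9 lines: kaxta edno otfcj oubi qalzg qvidg hzsl nfc lgp
Hunk 5: at line 3 remove [qalzg] add [tsdpr,zwp] -> 10 lines: kaxta edno otfcj oubi tsdpr zwp qvidg hzsl nfc lgp

Answer: kaxta
edno
otfcj
oubi
tsdpr
zwp
qvidg
hzsl
nfc
lgp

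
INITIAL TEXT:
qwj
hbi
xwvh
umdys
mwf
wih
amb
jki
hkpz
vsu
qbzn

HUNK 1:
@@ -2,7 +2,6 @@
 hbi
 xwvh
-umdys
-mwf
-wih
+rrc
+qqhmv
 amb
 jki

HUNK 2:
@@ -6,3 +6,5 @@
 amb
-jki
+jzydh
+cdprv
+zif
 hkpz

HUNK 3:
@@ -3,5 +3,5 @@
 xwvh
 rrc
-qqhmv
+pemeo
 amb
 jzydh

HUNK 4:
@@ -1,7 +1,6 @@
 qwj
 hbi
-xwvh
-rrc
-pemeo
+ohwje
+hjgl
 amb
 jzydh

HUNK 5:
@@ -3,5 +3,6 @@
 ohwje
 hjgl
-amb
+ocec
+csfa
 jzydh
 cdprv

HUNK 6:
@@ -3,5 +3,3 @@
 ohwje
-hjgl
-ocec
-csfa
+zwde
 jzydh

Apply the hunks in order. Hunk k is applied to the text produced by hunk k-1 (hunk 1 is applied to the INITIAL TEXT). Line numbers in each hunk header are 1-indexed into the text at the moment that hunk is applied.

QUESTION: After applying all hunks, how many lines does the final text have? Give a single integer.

Answer: 10

Derivation:
Hunk 1: at line 2 remove [umdys,mwf,wih] add [rrc,qqhmv] -> 10 lines: qwj hbi xwvh rrc qqhmv amb jki hkpz vsu qbzn
Hunk 2: at line 6 remove [jki] add [jzydh,cdprv,zif] -> 12 lines: qwj hbi xwvh rrc qqhmv amb jzydh cdprv zif hkpz vsu qbzn
Hunk 3: at line 3 remove [qqhmv] add [pemeo] -> 12 lines: qwj hbi xwvh rrc pemeo amb jzydh cdprv zif hkpz vsu qbzn
Hunk 4: at line 1 remove [xwvh,rrc,pemeo] add [ohwje,hjgl] -> 11 lines: qwj hbi ohwje hjgl amb jzydh cdprv zif hkpz vsu qbzn
Hunk 5: at line 3 remove [amb] add [ocec,csfa] -> 12 lines: qwj hbi ohwje hjgl ocec csfa jzydh cdprv zif hkpz vsu qbzn
Hunk 6: at line 3 remove [hjgl,ocec,csfa] add [zwde] -> 10 lines: qwj hbi ohwje zwde jzydh cdprv zif hkpz vsu qbzn
Final line count: 10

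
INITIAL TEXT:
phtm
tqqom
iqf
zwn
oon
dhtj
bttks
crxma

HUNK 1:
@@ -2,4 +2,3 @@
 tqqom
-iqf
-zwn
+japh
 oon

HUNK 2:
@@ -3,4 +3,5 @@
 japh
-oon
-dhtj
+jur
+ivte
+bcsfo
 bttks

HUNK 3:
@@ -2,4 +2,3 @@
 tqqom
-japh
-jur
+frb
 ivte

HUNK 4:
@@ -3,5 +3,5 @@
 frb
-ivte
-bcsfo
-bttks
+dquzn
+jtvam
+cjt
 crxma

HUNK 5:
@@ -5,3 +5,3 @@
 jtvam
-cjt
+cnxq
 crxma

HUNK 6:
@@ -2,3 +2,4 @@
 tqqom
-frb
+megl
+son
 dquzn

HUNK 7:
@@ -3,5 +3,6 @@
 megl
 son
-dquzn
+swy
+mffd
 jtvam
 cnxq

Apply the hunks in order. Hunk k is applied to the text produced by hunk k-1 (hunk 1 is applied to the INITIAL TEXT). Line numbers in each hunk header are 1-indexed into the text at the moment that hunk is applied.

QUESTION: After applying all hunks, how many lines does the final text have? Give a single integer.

Answer: 9

Derivation:
Hunk 1: at line 2 remove [iqf,zwn] add [japh] -> 7 lines: phtm tqqom japh oon dhtj bttks crxma
Hunk 2: at line 3 remove [oon,dhtj] add [jur,ivte,bcsfo] -> 8 lines: phtm tqqom japh jur ivte bcsfo bttks crxma
Hunk 3: at line 2 remove [japh,jur] add [frb] -> 7 lines: phtm tqqom frb ivte bcsfo bttks crxma
Hunk 4: at line 3 remove [ivte,bcsfo,bttks] add [dquzn,jtvam,cjt] -> 7 lines: phtm tqqom frb dquzn jtvam cjt crxma
Hunk 5: at line 5 remove [cjt] add [cnxq] -> 7 lines: phtm tqqom frb dquzn jtvam cnxq crxma
Hunk 6: at line 2 remove [frb] add [megl,son] -> 8 lines: phtm tqqom megl son dquzn jtvam cnxq crxma
Hunk 7: at line 3 remove [dquzn] add [swy,mffd] -> 9 lines: phtm tqqom megl son swy mffd jtvam cnxq crxma
Final line count: 9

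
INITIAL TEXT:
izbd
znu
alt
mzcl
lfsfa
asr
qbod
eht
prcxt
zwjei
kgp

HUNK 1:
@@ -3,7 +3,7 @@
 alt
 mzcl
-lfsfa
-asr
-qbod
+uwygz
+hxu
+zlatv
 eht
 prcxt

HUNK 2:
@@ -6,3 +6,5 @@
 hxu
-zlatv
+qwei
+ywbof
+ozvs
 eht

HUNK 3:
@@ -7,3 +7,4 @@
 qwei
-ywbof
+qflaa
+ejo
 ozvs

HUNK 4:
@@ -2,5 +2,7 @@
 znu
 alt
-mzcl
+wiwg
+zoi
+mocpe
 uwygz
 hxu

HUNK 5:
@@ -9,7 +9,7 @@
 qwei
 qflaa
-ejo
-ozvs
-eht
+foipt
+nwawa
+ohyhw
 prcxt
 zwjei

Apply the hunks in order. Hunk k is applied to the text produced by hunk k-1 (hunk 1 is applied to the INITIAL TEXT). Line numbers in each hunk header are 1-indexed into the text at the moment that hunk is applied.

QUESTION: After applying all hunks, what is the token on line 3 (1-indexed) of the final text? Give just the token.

Answer: alt

Derivation:
Hunk 1: at line 3 remove [lfsfa,asr,qbod] add [uwygz,hxu,zlatv] -> 11 lines: izbd znu alt mzcl uwygz hxu zlatv eht prcxt zwjei kgp
Hunk 2: at line 6 remove [zlatv] add [qwei,ywbof,ozvs] -> 13 lines: izbd znu alt mzcl uwygz hxu qwei ywbof ozvs eht prcxt zwjei kgp
Hunk 3: at line 7 remove [ywbof] add [qflaa,ejo] -> 14 lines: izbd znu alt mzcl uwygz hxu qwei qflaa ejo ozvs eht prcxt zwjei kgp
Hunk 4: at line 2 remove [mzcl] add [wiwg,zoi,mocpe] -> 16 lines: izbd znu alt wiwg zoi mocpe uwygz hxu qwei qflaa ejo ozvs eht prcxt zwjei kgp
Hunk 5: at line 9 remove [ejo,ozvs,eht] add [foipt,nwawa,ohyhw] -> 16 lines: izbd znu alt wiwg zoi mocpe uwygz hxu qwei qflaa foipt nwawa ohyhw prcxt zwjei kgp
Final line 3: alt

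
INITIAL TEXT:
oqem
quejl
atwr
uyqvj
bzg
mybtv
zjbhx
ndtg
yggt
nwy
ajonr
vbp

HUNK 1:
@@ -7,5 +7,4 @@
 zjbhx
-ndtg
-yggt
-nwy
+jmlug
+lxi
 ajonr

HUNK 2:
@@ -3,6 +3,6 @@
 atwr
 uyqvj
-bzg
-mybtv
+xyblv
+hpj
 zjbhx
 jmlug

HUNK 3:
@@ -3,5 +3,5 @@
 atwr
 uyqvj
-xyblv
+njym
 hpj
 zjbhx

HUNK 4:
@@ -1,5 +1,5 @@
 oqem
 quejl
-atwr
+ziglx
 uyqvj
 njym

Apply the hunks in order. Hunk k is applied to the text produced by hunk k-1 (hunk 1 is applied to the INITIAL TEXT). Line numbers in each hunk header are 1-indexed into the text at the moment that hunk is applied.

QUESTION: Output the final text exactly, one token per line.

Hunk 1: at line 7 remove [ndtg,yggt,nwy] add [jmlug,lxi] -> 11 lines: oqem quejl atwr uyqvj bzg mybtv zjbhx jmlug lxi ajonr vbp
Hunk 2: at line 3 remove [bzg,mybtv] add [xyblv,hpj] -> 11 lines: oqem quejl atwr uyqvj xyblv hpj zjbhx jmlug lxi ajonr vbp
Hunk 3: at line 3 remove [xyblv] add [njym] -> 11 lines: oqem quejl atwr uyqvj njym hpj zjbhx jmlug lxi ajonr vbp
Hunk 4: at line 1 remove [atwr] add [ziglx] -> 11 lines: oqem quejl ziglx uyqvj njym hpj zjbhx jmlug lxi ajonr vbp

Answer: oqem
quejl
ziglx
uyqvj
njym
hpj
zjbhx
jmlug
lxi
ajonr
vbp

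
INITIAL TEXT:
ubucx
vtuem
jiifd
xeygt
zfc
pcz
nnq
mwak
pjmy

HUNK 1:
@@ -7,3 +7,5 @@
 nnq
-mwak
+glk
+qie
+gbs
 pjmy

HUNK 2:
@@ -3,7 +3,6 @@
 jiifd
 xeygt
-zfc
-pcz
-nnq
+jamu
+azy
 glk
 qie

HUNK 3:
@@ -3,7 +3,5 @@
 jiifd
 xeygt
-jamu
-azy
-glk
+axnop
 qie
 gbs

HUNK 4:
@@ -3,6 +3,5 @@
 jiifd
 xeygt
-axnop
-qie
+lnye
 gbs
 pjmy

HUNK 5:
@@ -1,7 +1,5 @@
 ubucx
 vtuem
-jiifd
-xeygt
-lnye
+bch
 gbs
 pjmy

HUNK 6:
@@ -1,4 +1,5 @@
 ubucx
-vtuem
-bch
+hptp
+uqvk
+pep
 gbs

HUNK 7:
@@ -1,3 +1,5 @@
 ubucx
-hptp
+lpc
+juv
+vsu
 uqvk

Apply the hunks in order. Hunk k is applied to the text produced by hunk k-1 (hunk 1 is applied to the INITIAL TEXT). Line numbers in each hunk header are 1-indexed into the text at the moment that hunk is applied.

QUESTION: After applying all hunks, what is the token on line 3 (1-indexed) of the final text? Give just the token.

Answer: juv

Derivation:
Hunk 1: at line 7 remove [mwak] add [glk,qie,gbs] -> 11 lines: ubucx vtuem jiifd xeygt zfc pcz nnq glk qie gbs pjmy
Hunk 2: at line 3 remove [zfc,pcz,nnq] add [jamu,azy] -> 10 lines: ubucx vtuem jiifd xeygt jamu azy glk qie gbs pjmy
Hunk 3: at line 3 remove [jamu,azy,glk] add [axnop] -> 8 lines: ubucx vtuem jiifd xeygt axnop qie gbs pjmy
Hunk 4: at line 3 remove [axnop,qie] add [lnye] -> 7 lines: ubucx vtuem jiifd xeygt lnye gbs pjmy
Hunk 5: at line 1 remove [jiifd,xeygt,lnye] add [bch] -> 5 lines: ubucx vtuem bch gbs pjmy
Hunk 6: at line 1 remove [vtuem,bch] add [hptp,uqvk,pep] -> 6 lines: ubucx hptp uqvk pep gbs pjmy
Hunk 7: at line 1 remove [hptp] add [lpc,juv,vsu] -> 8 lines: ubucx lpc juv vsu uqvk pep gbs pjmy
Final line 3: juv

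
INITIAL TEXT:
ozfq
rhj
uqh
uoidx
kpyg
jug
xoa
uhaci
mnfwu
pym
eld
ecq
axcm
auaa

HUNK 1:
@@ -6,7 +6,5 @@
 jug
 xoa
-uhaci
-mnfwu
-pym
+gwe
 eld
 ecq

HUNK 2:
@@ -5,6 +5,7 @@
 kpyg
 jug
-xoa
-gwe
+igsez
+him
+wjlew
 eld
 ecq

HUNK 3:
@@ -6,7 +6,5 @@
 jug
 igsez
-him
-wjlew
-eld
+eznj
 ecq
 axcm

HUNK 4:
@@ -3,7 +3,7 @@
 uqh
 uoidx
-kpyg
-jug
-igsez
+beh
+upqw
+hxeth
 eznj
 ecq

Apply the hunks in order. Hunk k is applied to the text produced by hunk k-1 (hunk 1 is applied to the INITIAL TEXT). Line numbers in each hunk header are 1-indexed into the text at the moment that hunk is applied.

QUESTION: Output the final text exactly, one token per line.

Answer: ozfq
rhj
uqh
uoidx
beh
upqw
hxeth
eznj
ecq
axcm
auaa

Derivation:
Hunk 1: at line 6 remove [uhaci,mnfwu,pym] add [gwe] -> 12 lines: ozfq rhj uqh uoidx kpyg jug xoa gwe eld ecq axcm auaa
Hunk 2: at line 5 remove [xoa,gwe] add [igsez,him,wjlew] -> 13 lines: ozfq rhj uqh uoidx kpyg jug igsez him wjlew eld ecq axcm auaa
Hunk 3: at line 6 remove [him,wjlew,eld] add [eznj] -> 11 lines: ozfq rhj uqh uoidx kpyg jug igsez eznj ecq axcm auaa
Hunk 4: at line 3 remove [kpyg,jug,igsez] add [beh,upqw,hxeth] -> 11 lines: ozfq rhj uqh uoidx beh upqw hxeth eznj ecq axcm auaa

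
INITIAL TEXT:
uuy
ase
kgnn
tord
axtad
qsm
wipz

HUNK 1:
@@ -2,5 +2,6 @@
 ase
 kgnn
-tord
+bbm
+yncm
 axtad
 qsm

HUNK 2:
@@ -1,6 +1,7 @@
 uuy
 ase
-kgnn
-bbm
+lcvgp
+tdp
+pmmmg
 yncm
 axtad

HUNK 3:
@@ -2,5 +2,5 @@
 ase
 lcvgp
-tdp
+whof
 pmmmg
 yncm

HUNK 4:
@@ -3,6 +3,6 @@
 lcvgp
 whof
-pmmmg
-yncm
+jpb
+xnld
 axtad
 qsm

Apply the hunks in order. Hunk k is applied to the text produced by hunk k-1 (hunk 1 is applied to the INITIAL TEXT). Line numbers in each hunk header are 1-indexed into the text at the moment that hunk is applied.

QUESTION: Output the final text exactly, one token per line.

Answer: uuy
ase
lcvgp
whof
jpb
xnld
axtad
qsm
wipz

Derivation:
Hunk 1: at line 2 remove [tord] add [bbm,yncm] -> 8 lines: uuy ase kgnn bbm yncm axtad qsm wipz
Hunk 2: at line 1 remove [kgnn,bbm] add [lcvgp,tdp,pmmmg] -> 9 lines: uuy ase lcvgp tdp pmmmg yncm axtad qsm wipz
Hunk 3: at line 2 remove [tdp] add [whof] -> 9 lines: uuy ase lcvgp whof pmmmg yncm axtad qsm wipz
Hunk 4: at line 3 remove [pmmmg,yncm] add [jpb,xnld] -> 9 lines: uuy ase lcvgp whof jpb xnld axtad qsm wipz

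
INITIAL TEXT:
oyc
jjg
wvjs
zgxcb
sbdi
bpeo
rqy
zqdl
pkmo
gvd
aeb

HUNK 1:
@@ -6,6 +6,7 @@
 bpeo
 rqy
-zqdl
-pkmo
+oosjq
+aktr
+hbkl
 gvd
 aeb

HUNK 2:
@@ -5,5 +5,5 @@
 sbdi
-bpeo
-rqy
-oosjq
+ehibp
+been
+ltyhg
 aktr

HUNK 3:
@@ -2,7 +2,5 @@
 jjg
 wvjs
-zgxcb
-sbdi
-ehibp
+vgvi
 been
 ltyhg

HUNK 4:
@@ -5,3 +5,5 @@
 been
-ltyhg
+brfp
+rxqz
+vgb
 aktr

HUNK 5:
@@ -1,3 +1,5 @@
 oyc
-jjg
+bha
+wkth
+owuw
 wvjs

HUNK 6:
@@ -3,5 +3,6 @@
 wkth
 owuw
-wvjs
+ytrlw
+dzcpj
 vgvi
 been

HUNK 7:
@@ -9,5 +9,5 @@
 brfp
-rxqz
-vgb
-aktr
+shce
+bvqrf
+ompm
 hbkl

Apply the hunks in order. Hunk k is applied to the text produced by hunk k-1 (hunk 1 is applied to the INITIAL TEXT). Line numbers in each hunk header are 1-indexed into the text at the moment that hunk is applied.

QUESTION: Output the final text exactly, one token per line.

Answer: oyc
bha
wkth
owuw
ytrlw
dzcpj
vgvi
been
brfp
shce
bvqrf
ompm
hbkl
gvd
aeb

Derivation:
Hunk 1: at line 6 remove [zqdl,pkmo] add [oosjq,aktr,hbkl] -> 12 lines: oyc jjg wvjs zgxcb sbdi bpeo rqy oosjq aktr hbkl gvd aeb
Hunk 2: at line 5 remove [bpeo,rqy,oosjq] add [ehibp,been,ltyhg] -> 12 lines: oyc jjg wvjs zgxcb sbdi ehibp been ltyhg aktr hbkl gvd aeb
Hunk 3: at line 2 remove [zgxcb,sbdi,ehibp] add [vgvi] -> 10 lines: oyc jjg wvjs vgvi been ltyhg aktr hbkl gvd aeb
Hunk 4: at line 5 remove [ltyhg] add [brfp,rxqz,vgb] -> 12 lines: oyc jjg wvjs vgvi been brfp rxqz vgb aktr hbkl gvd aeb
Hunk 5: at line 1 remove [jjg] add [bha,wkth,owuw] -> 14 lines: oyc bha wkth owuw wvjs vgvi been brfp rxqz vgb aktr hbkl gvd aeb
Hunk 6: at line 3 remove [wvjs] add [ytrlw,dzcpj] -> 15 lines: oyc bha wkth owuw ytrlw dzcpj vgvi been brfp rxqz vgb aktr hbkl gvd aeb
Hunk 7: at line 9 remove [rxqz,vgb,aktr] add [shce,bvqrf,ompm] -> 15 lines: oyc bha wkth owuw ytrlw dzcpj vgvi been brfp shce bvqrf ompm hbkl gvd aeb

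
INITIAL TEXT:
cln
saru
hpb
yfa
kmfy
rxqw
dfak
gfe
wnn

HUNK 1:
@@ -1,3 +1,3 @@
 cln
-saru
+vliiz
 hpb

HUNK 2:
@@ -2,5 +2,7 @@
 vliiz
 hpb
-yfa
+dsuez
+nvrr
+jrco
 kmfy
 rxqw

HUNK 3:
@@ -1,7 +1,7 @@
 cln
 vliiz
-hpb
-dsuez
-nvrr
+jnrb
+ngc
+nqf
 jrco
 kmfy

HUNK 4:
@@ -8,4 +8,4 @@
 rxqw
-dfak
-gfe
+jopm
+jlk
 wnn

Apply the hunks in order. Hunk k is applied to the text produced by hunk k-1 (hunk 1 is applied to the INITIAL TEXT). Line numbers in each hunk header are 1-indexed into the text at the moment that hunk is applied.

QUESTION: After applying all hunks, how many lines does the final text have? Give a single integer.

Hunk 1: at line 1 remove [saru] add [vliiz] -> 9 lines: cln vliiz hpb yfa kmfy rxqw dfak gfe wnn
Hunk 2: at line 2 remove [yfa] add [dsuez,nvrr,jrco] -> 11 lines: cln vliiz hpb dsuez nvrr jrco kmfy rxqw dfak gfe wnn
Hunk 3: at line 1 remove [hpb,dsuez,nvrr] add [jnrb,ngc,nqf] -> 11 lines: cln vliiz jnrb ngc nqf jrco kmfy rxqw dfak gfe wnn
Hunk 4: at line 8 remove [dfak,gfe] add [jopm,jlk] -> 11 lines: cln vliiz jnrb ngc nqf jrco kmfy rxqw jopm jlk wnn
Final line count: 11

Answer: 11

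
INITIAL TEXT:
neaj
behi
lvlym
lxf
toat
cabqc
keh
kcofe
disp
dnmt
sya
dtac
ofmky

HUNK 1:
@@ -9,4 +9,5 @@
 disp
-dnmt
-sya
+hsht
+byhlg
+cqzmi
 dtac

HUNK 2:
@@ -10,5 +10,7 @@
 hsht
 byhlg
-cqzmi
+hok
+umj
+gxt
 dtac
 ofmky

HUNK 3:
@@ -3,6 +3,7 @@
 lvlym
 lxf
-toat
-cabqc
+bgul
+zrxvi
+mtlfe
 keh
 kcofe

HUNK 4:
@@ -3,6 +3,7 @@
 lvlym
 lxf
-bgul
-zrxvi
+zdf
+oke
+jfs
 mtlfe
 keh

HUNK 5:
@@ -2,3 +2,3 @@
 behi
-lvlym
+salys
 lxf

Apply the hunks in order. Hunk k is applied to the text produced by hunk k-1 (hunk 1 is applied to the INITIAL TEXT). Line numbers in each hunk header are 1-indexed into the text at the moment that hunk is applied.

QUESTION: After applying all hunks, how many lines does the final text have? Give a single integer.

Hunk 1: at line 9 remove [dnmt,sya] add [hsht,byhlg,cqzmi] -> 14 lines: neaj behi lvlym lxf toat cabqc keh kcofe disp hsht byhlg cqzmi dtac ofmky
Hunk 2: at line 10 remove [cqzmi] add [hok,umj,gxt] -> 16 lines: neaj behi lvlym lxf toat cabqc keh kcofe disp hsht byhlg hok umj gxt dtac ofmky
Hunk 3: at line 3 remove [toat,cabqc] add [bgul,zrxvi,mtlfe] -> 17 lines: neaj behi lvlym lxf bgul zrxvi mtlfe keh kcofe disp hsht byhlg hok umj gxt dtac ofmky
Hunk 4: at line 3 remove [bgul,zrxvi] add [zdf,oke,jfs] -> 18 lines: neaj behi lvlym lxf zdf oke jfs mtlfe keh kcofe disp hsht byhlg hok umj gxt dtac ofmky
Hunk 5: at line 2 remove [lvlym] add [salys] -> 18 lines: neaj behi salys lxf zdf oke jfs mtlfe keh kcofe disp hsht byhlg hok umj gxt dtac ofmky
Final line count: 18

Answer: 18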